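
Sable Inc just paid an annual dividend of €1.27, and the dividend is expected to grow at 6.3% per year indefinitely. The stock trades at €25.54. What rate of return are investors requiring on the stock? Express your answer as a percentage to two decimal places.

D₁ = €1.27 × 1.063 = €1.3500
P = D₁/(r − g) ⇒ r = D₁/P + g = €1.3500/€25.54 + 0.063 = 0.052859 + 0.063 = 0.115859

11.59%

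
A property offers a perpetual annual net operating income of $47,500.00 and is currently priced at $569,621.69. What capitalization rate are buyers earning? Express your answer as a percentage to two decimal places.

P = C/r ⇒ r = C/P = $47,500.00/$569,621.69 = 0.083389

8.34%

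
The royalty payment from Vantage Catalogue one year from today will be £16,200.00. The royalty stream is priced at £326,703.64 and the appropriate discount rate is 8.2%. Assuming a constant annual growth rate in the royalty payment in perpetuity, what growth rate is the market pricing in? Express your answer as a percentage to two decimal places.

P = D₁/(r−g) ⇒ g = r − D₁/P = 0.082 − £16,200.00/£326,703.64 = 0.032414

3.24%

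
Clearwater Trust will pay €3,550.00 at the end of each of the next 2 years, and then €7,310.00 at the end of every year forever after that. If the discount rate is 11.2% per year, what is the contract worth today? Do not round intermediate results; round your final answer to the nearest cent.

€58845.83

PV of 2-year annuity: €3,550.00 × [1 − (1+0.112)^−2] / 0.112 = 6063.35076
Perpetuity value at year 2: €7,310.00 / 0.112 = 65267.85714
PV of perpetuity: 65267.85714 / (1+0.112)^2 = 52782.47854
Total PV = 6063.35076 + 52782.47854 = 58845.82930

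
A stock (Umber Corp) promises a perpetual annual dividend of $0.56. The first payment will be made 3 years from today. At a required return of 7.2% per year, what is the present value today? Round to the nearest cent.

$6.77

Value at end of year 2: C / r = $0.56 / 0.072 = $7.7778
Discount to today: PV = $7.7778 / (1 + 0.072)^2 = $7.7778 / 1.149184 = $6.77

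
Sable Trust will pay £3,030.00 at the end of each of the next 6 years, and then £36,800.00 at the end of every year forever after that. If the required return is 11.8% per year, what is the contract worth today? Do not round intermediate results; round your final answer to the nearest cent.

PV of 6-year annuity: £3,030.00 × [1 − (1+0.118)^−6] / 0.118 = 12528.44913
Perpetuity value at year 6: £36,800.00 / 0.118 = 311864.40678
PV of perpetuity: 311864.40678 / (1+0.118)^6 = 159703.70446
Total PV = 12528.44913 + 159703.70446 = 172232.15359

£172232.15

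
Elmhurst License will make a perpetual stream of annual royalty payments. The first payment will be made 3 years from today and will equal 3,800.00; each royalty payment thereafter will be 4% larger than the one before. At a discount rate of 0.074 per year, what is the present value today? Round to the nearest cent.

Value at end of year 2: C₁ / (r − g) = 3,800.00 / (0.074 − 0.04) = 111,764.7059
Discount to today: PV = 111,764.7059 / (1 + 0.074)^2 = 111,764.7059 / 1.153476 = 96,893.83

96893.83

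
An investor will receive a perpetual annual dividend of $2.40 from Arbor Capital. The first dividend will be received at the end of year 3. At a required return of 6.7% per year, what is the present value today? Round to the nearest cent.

Value at end of year 2: C / r = $2.40 / 0.067 = $35.8209
Discount to today: PV = $35.8209 / (1 + 0.067)^2 = $35.8209 / 1.138489 = $31.46

$31.46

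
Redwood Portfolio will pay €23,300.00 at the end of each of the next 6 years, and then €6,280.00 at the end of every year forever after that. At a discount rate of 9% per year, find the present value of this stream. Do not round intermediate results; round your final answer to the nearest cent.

€146128.11

PV of 6-year annuity: €23,300.00 × [1 − (1+0.09)^−6] / 0.09 = 104521.90315
Perpetuity value at year 6: €6,280.00 / 0.09 = 69777.77778
PV of perpetuity: 69777.77778 / (1+0.09)^6 = 41606.20903
Total PV = 104521.90315 + 41606.20903 = 146128.11218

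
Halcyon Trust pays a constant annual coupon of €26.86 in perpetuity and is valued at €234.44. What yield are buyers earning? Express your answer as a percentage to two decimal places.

P = C/r ⇒ r = C/P = €26.86/€234.44 = 0.114571

11.46%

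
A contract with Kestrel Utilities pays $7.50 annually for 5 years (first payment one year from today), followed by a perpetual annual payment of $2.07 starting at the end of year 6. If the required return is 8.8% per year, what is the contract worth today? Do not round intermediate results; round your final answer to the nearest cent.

PV of 5-year annuity: $7.50 × [1 − (1+0.088)^−5] / 0.088 = 29.32440
Perpetuity value at year 5: $2.07 / 0.088 = 23.52273
PV of perpetuity: 23.52273 / (1+0.088)^5 = 15.42919
Total PV = 29.32440 + 15.42919 = 44.75359

$44.75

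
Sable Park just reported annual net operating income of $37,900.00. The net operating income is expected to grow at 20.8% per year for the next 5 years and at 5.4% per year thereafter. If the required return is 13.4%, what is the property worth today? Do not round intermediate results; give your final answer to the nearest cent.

D_1 = 45783.20000
D_2 = 55306.10560
D_3 = 66809.77556
D_4 = 80706.20888
D_5 = 97493.10033
Terminal value at year 5: TV = D_5×(1+g_2)/(r−g_2) = 102757.72775/0.08 = 1284471.59685
P_0 = D_1/(1+r)^1 + D_2/(1+r)^2 + D_3/(1+r)^3 + D_4/(1+r)^4 + D_5/(1+r)^5 + TV/(1+r)^5
    = 40373.19224 + 43007.77445 + 45814.27825 + 48803.92251 + 51988.65819 + 684950.57170 = 914938.39734

$914938.40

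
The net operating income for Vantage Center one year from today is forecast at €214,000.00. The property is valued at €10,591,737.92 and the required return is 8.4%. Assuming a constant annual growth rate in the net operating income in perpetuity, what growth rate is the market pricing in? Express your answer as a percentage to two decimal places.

6.38%

P = D₁/(r−g) ⇒ g = r − D₁/P = 0.084 − €214,000.00/€10,591,737.92 = 0.063796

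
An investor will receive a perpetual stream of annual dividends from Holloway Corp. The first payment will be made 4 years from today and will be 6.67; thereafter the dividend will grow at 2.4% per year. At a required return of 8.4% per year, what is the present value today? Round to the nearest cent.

87.27

Value at end of year 3: C₁ / (r − g) = 6.67 / (0.084 − 0.024) = 111.1667
Discount to today: PV = 111.1667 / (1 + 0.084)^3 = 111.1667 / 1.273761 = 87.27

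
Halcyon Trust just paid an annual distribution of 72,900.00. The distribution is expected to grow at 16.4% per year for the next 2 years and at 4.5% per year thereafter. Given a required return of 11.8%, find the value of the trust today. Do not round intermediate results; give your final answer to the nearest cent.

1286132.00

D_1 = 84855.60000
D_2 = 98771.91840
Terminal value at year 2: TV = D_2×(1+g_2)/(r−g_2) = 103216.65473/0.073 = 1413926.77710
P_0 = D_1/(1+r)^1 + D_2/(1+r)^2 + TV/(1+r)^2
    = 75899.46333 + 79022.33928 + 1131210.19926 = 1286132.00186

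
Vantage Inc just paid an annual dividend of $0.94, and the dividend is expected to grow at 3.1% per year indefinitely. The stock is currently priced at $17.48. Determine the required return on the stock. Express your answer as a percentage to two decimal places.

8.64%

D₁ = $0.94 × 1.031 = $0.9691
P = D₁/(r − g) ⇒ r = D₁/P + g = $0.9691/$17.48 + 0.031 = 0.055443 + 0.031 = 0.086443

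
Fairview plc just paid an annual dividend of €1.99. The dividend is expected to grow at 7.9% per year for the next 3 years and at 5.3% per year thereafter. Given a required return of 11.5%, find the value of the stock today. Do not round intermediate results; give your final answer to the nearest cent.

D_1 = 2.14721
D_2 = 2.31684
D_3 = 2.49987
Terminal value at year 3: TV = D_3×(1+g_2)/(r−g_2) = 2.63236/0.062 = 42.45747
P_0 = D_1/(1+r)^1 + D_2/(1+r)^2 + D_3/(1+r)^3 + TV/(1+r)^3
    = 1.92575 + 1.86357 + 1.80340 + 30.62877 = 36.22149

€36.22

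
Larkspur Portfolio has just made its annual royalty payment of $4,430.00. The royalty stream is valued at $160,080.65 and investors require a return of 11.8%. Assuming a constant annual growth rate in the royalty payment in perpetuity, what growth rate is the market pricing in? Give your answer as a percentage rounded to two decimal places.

8.79%

P = D₀(1+g)/(r−g) ⇒ P(r−g) = D₀(1+g) ⇒ g(P+D₀) = P·r − D₀
g = (P·r − D₀)/(P + D₀) = ($160,080.65×0.118 − $4,430.00) / ($160,080.65 + $4,430.00) = 0.087894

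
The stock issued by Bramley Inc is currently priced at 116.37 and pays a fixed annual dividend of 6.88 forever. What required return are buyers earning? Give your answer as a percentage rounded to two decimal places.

P = C/r ⇒ r = C/P = 6.88/116.37 = 0.059122

5.91%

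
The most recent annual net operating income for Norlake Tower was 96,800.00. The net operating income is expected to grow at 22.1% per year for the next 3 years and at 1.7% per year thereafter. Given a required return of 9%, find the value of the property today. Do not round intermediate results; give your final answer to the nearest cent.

D_1 = 118192.80000
D_2 = 144313.40880
D_3 = 176206.67214
Terminal value at year 3: TV = D_3×(1+g_2)/(r−g_2) = 179202.18557/0.073 = 2454824.45988
P_0 = D_1/(1+r)^1 + D_2/(1+r)^2 + D_3/(1+r)^3 + TV/(1+r)^3
    = 108433.76147 + 121465.70895 + 136063.88131 + 1895574.89437 = 2261538.24609

2261538.25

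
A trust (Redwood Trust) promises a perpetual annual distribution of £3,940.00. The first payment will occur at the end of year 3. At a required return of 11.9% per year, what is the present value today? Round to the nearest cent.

£26441.68

Value at end of year 2: C / r = £3,940.00 / 0.119 = £33,109.2437
Discount to today: PV = £33,109.2437 / (1 + 0.119)^2 = £33,109.2437 / 1.252161 = £26,441.68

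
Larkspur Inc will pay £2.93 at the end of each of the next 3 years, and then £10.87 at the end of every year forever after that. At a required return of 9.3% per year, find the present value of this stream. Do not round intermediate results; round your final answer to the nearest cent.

£96.89

PV of 3-year annuity: £2.93 × [1 − (1+0.093)^−3] / 0.093 = 7.37722
Perpetuity value at year 3: £10.87 / 0.093 = 116.88172
PV of perpetuity: 116.88172 / (1+0.093)^3 = 89.51300
Total PV = 7.37722 + 89.51300 = 96.89022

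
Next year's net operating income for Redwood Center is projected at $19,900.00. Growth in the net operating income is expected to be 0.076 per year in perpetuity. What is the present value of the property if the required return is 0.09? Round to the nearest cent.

Growing perpetuity: P = D₁ / (r − g) = $19,900.0000 / (0.09 − 0.076) = $1,421,428.57

$1421428.57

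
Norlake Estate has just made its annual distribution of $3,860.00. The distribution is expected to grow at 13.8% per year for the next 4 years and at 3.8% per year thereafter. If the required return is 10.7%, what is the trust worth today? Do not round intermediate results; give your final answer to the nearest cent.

D_1 = 4392.68000
D_2 = 4998.86984
D_3 = 5688.71388
D_4 = 6473.75639
Terminal value at year 4: TV = D_4×(1+g_2)/(r−g_2) = 6719.75914/0.069 = 97387.81357
P_0 = D_1/(1+r)^1 + D_2/(1+r)^2 + D_3/(1+r)^3 + D_4/(1+r)^4 + TV/(1+r)^4
    = 3968.09395 + 4079.21492 + 4193.44767 + 4310.87936 + 64850.61995 = 81402.25585

$81402.26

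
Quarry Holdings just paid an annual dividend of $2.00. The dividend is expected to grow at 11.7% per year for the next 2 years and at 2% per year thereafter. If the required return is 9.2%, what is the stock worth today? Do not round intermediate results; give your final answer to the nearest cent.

D_1 = 2.23400
D_2 = 2.49538
Terminal value at year 2: TV = D_2×(1+g_2)/(r−g_2) = 2.54529/0.072 = 35.35119
P_0 = D_1/(1+r)^1 + D_2/(1+r)^2 + TV/(1+r)^2
    = 2.04579 + 2.09262 + 29.64550 = 33.78391

$33.78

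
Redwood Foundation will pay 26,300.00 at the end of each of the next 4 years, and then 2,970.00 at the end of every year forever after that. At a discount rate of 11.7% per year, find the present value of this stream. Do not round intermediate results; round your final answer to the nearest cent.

96696.04

PV of 4-year annuity: 26,300.00 × [1 − (1+0.117)^−4] / 0.117 = 80389.64933
Perpetuity value at year 4: 2,970.00 / 0.117 = 25384.61538
PV of perpetuity: 25384.61538 / (1+0.117)^4 = 16306.39263
Total PV = 80389.64933 + 16306.39263 = 96696.04196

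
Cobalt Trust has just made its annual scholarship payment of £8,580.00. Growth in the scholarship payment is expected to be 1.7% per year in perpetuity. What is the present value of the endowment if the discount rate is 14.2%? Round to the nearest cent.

£69806.88

D₁ = D₀ × (1 + g) = £8,580.00 × 1.017 = £8,725.8600
Growing perpetuity: P = D₁ / (r − g) = £8,725.8600 / (0.142 − 0.017) = £69,806.88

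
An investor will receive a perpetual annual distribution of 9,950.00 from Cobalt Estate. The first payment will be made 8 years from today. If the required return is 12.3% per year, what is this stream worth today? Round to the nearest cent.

Value at end of year 7: C / r = 9,950.00 / 0.123 = 80,894.3089
Discount to today: PV = 80,894.3089 / (1 + 0.123)^7 = 80,894.3089 / 2.252466 = 35,913.66

35913.66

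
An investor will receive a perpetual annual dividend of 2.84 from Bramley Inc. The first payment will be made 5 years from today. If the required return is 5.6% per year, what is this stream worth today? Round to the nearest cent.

Value at end of year 4: C / r = 2.84 / 0.056 = 50.7143
Discount to today: PV = 50.7143 / (1 + 0.056)^4 = 50.7143 / 1.243528 = 40.78

40.78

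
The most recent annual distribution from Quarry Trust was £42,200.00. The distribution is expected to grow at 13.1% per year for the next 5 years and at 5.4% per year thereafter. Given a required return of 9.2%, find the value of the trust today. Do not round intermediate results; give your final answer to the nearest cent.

£1629697.15

D_1 = 47728.20000
D_2 = 53980.59420
D_3 = 61052.05204
D_4 = 69049.87086
D_5 = 78095.40394
Terminal value at year 5: TV = D_5×(1+g_2)/(r−g_2) = 82312.55575/0.038 = 2166119.88822
P_0 = D_1/(1+r)^1 + D_2/(1+r)^2 + D_3/(1+r)^3 + D_4/(1+r)^4 + D_5/(1+r)^5 + TV/(1+r)^5
    = 43707.14286 + 45268.11224 + 46884.83054 + 48559.28877 + 50293.54909 + 1394984.22992 = 1629697.15342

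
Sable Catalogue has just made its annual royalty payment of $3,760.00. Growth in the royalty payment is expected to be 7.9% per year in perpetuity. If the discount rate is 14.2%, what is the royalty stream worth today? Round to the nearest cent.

D₁ = D₀ × (1 + g) = $3,760.00 × 1.079 = $4,057.0400
Growing perpetuity: P = D₁ / (r − g) = $4,057.0400 / (0.142 − 0.079) = $64,397.46

$64397.46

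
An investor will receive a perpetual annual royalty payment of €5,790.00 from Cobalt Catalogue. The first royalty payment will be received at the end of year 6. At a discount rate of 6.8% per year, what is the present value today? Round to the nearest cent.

Value at end of year 5: C / r = €5,790.00 / 0.068 = €85,147.0588
Discount to today: PV = €85,147.0588 / (1 + 0.068)^5 = €85,147.0588 / 1.389493 = €61,279.24

€61279.24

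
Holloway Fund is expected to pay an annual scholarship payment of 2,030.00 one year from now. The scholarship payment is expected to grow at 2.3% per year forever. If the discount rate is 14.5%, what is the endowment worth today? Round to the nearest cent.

Growing perpetuity: P = D₁ / (r − g) = 2,030.0000 / (0.145 − 0.023) = 16,639.34

16639.34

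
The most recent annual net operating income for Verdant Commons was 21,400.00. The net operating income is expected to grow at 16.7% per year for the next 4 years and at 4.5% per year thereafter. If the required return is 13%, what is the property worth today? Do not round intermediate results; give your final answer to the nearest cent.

392122.43

D_1 = 24973.80000
D_2 = 29144.42460
D_3 = 34011.54351
D_4 = 39691.47127
Terminal value at year 4: TV = D_4×(1+g_2)/(r−g_2) = 41477.58748/0.085 = 487971.61743
P_0 = D_1/(1+r)^1 + D_2/(1+r)^2 + D_3/(1+r)^3 + D_4/(1+r)^4 + TV/(1+r)^4
    = 22100.70796 + 22824.35946 + 23571.70575 + 24343.52266 + 299282.13154 = 392122.42738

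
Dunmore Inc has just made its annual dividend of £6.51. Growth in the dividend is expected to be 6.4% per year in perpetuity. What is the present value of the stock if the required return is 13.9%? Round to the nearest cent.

£92.36

D₁ = D₀ × (1 + g) = £6.51 × 1.064 = £6.9266
Growing perpetuity: P = D₁ / (r − g) = £6.9266 / (0.139 − 0.064) = £92.36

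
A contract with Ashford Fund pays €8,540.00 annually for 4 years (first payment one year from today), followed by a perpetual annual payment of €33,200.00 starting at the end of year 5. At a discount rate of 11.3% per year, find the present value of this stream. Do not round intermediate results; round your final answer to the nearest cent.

€217786.48

PV of 4-year annuity: €8,540.00 × [1 − (1+0.113)^−4] / 0.113 = 26326.06778
Perpetuity value at year 4: €33,200.00 / 0.113 = 293805.30973
PV of perpetuity: 293805.30973 / (1+0.113)^4 = 191460.40925
Total PV = 26326.06778 + 191460.40925 = 217786.47702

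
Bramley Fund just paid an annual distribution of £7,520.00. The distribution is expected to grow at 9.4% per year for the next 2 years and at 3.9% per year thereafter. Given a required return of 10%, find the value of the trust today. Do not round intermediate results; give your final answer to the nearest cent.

£141610.23

D_1 = 8226.88000
D_2 = 9000.20672
Terminal value at year 2: TV = D_2×(1+g_2)/(r−g_2) = 9351.21478/0.061 = 153298.60298
P_0 = D_1/(1+r)^1 + D_2/(1+r)^2 + TV/(1+r)^2
    = 7478.98182 + 7438.18737 + 126693.06032 = 141610.22951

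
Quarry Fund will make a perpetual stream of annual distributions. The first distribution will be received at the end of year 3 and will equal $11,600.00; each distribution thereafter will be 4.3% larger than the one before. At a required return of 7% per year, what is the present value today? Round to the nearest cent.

$375255.16

Value at end of year 2: C₁ / (r − g) = $11,600.00 / (0.07 − 0.043) = $429,629.6296
Discount to today: PV = $429,629.6296 / (1 + 0.07)^2 = $429,629.6296 / 1.144900 = $375,255.16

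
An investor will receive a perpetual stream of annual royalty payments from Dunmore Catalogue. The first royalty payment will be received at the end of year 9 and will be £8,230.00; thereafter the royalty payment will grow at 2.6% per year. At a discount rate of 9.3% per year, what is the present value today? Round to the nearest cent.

£60306.45

Value at end of year 8: C₁ / (r − g) = £8,230.00 / (0.093 − 0.026) = £122,835.8209
Discount to today: PV = £122,835.8209 / (1 + 0.093)^8 = £122,835.8209 / 2.036861 = £60,306.45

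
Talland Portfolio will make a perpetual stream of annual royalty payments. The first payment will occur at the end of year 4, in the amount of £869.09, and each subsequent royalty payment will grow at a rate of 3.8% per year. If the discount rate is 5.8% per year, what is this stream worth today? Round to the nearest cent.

£36692.54

Value at end of year 3: C₁ / (r − g) = £869.09 / (0.058 − 0.038) = £43,454.5000
Discount to today: PV = £43,454.5000 / (1 + 0.058)^3 = £43,454.5000 / 1.184287 = £36,692.54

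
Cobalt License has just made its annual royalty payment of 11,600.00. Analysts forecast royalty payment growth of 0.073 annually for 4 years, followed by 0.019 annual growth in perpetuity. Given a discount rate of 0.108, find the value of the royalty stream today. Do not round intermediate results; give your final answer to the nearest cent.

159660.21

D_1 = 12446.80000
D_2 = 13355.41640
D_3 = 14330.36180
D_4 = 15376.47821
Terminal value at year 4: TV = D_4×(1+g_2)/(r−g_2) = 15668.63129/0.089 = 176052.03702
P_0 = D_1/(1+r)^1 + D_2/(1+r)^2 + D_3/(1+r)^3 + D_4/(1+r)^4 + TV/(1+r)^4
    = 11233.57401 + 10878.72284 + 10535.08088 + 10202.29402 + 116810.53496 = 159660.20671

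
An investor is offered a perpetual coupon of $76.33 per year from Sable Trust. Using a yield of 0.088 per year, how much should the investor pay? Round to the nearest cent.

Level perpetuity: PV = C / r = $76.33 / 0.088 = $867.39

$867.39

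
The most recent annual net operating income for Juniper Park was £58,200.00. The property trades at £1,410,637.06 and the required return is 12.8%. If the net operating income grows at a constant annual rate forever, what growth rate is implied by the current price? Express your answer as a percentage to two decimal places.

P = D₀(1+g)/(r−g) ⇒ P(r−g) = D₀(1+g) ⇒ g(P+D₀) = P·r − D₀
g = (P·r − D₀)/(P + D₀) = (£1,410,637.06×0.128 − £58,200.00) / (£1,410,637.06 + £58,200.00) = 0.083305

8.33%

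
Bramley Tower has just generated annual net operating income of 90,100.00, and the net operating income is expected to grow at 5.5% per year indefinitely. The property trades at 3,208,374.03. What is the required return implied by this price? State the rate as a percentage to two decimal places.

D₁ = 90,100.00 × 1.055 = 95,055.5000
P = D₁/(r − g) ⇒ r = D₁/P + g = 95,055.5000/3,208,374.03 + 0.055 = 0.029627 + 0.055 = 0.084627

8.46%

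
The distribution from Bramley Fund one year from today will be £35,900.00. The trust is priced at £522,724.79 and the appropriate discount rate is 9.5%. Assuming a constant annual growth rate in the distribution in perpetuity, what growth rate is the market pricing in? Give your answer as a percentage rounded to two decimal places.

P = D₁/(r−g) ⇒ g = r − D₁/P = 0.095 − £35,900.00/£522,724.79 = 0.026321

2.63%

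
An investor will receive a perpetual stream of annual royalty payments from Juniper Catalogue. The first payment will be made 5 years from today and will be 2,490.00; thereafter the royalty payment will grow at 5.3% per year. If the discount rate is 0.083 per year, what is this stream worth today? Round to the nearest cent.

Value at end of year 4: C₁ / (r − g) = 2,490.00 / (0.083 − 0.053) = 83,000.0000
Discount to today: PV = 83,000.0000 / (1 + 0.083)^4 = 83,000.0000 / 1.375669 = 60,334.30

60334.30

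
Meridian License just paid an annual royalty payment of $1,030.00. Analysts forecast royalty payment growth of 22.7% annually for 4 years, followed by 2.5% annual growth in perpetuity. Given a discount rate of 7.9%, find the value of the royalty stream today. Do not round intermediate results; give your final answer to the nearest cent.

D_1 = 1263.81000
D_2 = 1550.69487
D_3 = 1902.70261
D_4 = 2334.61610
Terminal value at year 4: TV = D_4×(1+g_2)/(r−g_2) = 2392.98150/0.054 = 44314.47221
P_0 = D_1/(1+r)^1 + D_2/(1+r)^2 + D_3/(1+r)^3 + D_4/(1+r)^4 + TV/(1+r)^4
    = 1171.27896 + 1331.93632 + 1514.63008 + 1722.38287 + 32693.37850 = 38433.60673

$38433.61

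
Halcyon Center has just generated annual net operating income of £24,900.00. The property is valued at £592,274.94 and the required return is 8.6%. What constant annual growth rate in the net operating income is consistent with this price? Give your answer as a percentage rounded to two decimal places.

4.22%

P = D₀(1+g)/(r−g) ⇒ P(r−g) = D₀(1+g) ⇒ g(P+D₀) = P·r − D₀
g = (P·r − D₀)/(P + D₀) = (£592,274.94×0.086 − £24,900.00) / (£592,274.94 + £24,900.00) = 0.042185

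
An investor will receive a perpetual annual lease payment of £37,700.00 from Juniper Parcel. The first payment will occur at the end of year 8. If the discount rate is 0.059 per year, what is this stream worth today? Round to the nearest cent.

£427777.18

Value at end of year 7: C / r = £37,700.00 / 0.059 = £638,983.0508
Discount to today: PV = £638,983.0508 / (1 + 0.059)^7 = £638,983.0508 / 1.493729 = £427,777.18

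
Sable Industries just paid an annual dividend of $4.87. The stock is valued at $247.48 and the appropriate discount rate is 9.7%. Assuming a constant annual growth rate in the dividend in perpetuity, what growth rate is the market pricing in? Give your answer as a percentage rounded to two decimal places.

P = D₀(1+g)/(r−g) ⇒ P(r−g) = D₀(1+g) ⇒ g(P+D₀) = P·r − D₀
g = (P·r − D₀)/(P + D₀) = ($247.48×0.097 − $4.87) / ($247.48 + $4.87) = 0.075829

7.58%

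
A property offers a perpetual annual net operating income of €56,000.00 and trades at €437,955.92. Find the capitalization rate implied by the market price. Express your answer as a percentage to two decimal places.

P = C/r ⇒ r = C/P = €56,000.00/€437,955.92 = 0.127867

12.79%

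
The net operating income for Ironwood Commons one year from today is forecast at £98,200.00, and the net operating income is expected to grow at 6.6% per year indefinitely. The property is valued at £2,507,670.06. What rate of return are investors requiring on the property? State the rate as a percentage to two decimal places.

10.52%

P = D₁/(r − g) ⇒ r = D₁/P + g = £98,200.0000/£2,507,670.06 + 0.066 = 0.039160 + 0.066 = 0.105160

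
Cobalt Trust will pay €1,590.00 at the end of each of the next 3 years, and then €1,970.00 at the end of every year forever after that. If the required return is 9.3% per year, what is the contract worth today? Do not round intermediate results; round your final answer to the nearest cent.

€20226.02

PV of 3-year annuity: €1,590.00 × [1 − (1+0.093)^−3] / 0.093 = 4003.33638
Perpetuity value at year 3: €1,970.00 / 0.093 = 21182.79570
PV of perpetuity: 21182.79570 / (1+0.093)^3 = 16222.68710
Total PV = 4003.33638 + 16222.68710 = 20226.02348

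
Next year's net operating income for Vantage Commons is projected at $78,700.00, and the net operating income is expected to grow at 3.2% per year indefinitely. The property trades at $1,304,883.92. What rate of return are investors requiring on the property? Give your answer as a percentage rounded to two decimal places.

P = D₁/(r − g) ⇒ r = D₁/P + g = $78,700.0000/$1,304,883.92 + 0.032 = 0.060312 + 0.032 = 0.092312

9.23%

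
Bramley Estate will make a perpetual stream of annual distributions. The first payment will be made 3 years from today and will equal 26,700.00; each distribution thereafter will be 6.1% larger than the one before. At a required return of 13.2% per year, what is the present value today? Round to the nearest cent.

Value at end of year 2: C₁ / (r − g) = 26,700.00 / (0.132 − 0.061) = 376,056.3380
Discount to today: PV = 376,056.3380 / (1 + 0.132)^2 = 376,056.3380 / 1.281424 = 293,467.53

293467.53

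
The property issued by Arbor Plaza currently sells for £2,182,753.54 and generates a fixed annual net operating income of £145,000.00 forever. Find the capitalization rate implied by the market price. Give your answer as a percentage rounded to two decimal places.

6.64%

P = C/r ⇒ r = C/P = £145,000.00/£2,182,753.54 = 0.066430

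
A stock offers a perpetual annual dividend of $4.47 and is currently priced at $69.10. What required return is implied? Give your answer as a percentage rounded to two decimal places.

P = C/r ⇒ r = C/P = $4.47/$69.10 = 0.064689

6.47%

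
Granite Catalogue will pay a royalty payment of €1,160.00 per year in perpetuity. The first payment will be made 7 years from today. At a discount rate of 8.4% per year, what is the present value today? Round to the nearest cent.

Value at end of year 6: C / r = €1,160.00 / 0.084 = €13,809.5238
Discount to today: PV = €13,809.5238 / (1 + 0.084)^6 = €13,809.5238 / 1.622466 = €8,511.44

€8511.44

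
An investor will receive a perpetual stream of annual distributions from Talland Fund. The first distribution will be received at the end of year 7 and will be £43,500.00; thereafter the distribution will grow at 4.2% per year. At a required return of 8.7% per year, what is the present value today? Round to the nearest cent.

£586002.51

Value at end of year 6: C₁ / (r − g) = £43,500.00 / (0.087 − 0.042) = £966,666.6667
Discount to today: PV = £966,666.6667 / (1 + 0.087)^6 = £966,666.6667 / 1.649595 = £586,002.51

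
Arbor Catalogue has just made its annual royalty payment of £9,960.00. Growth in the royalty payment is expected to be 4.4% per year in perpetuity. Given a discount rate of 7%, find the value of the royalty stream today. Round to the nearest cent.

£399932.31

D₁ = D₀ × (1 + g) = £9,960.00 × 1.044 = £10,398.2400
Growing perpetuity: P = D₁ / (r − g) = £10,398.2400 / (0.07 − 0.044) = £399,932.31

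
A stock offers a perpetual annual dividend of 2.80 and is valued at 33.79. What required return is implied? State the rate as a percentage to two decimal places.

P = C/r ⇒ r = C/P = 2.80/33.79 = 0.082865

8.29%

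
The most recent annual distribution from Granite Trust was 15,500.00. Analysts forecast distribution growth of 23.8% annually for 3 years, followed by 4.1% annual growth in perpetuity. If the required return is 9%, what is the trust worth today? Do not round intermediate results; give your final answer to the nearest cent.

D_1 = 19189.00000
D_2 = 23755.98200
D_3 = 29409.90572
Terminal value at year 3: TV = D_3×(1+g_2)/(r−g_2) = 30615.71185/0.049 = 624810.44593
P_0 = D_1/(1+r)^1 + D_2/(1+r)^2 + D_3/(1+r)^3 + TV/(1+r)^3
    = 17604.58716 + 19994.93477 + 22709.84334 + 482468.30451 = 542777.66978

542777.67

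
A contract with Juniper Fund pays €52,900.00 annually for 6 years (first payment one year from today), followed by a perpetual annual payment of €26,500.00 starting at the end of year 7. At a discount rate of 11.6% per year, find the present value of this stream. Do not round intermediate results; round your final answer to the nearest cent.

PV of 6-year annuity: €52,900.00 × [1 − (1+0.116)^−6] / 0.116 = 219979.85708
Perpetuity value at year 6: €26,500.00 / 0.116 = 228448.27586
PV of perpetuity: 228448.27586 / (1+0.116)^6 = 118250.42685
Total PV = 219979.85708 + 118250.42685 = 338230.28393

€338230.28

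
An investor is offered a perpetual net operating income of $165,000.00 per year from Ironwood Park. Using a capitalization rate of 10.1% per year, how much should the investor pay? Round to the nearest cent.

$1633663.37

Level perpetuity: PV = C / r = $165,000.00 / 0.101 = $1,633,663.37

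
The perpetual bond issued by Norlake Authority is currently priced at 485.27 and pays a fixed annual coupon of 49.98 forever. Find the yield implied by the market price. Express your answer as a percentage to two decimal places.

10.30%

P = C/r ⇒ r = C/P = 49.98/485.27 = 0.102994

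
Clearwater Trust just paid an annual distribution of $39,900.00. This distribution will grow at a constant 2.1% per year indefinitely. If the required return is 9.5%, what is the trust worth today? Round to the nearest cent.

D₁ = D₀ × (1 + g) = $39,900.00 × 1.021 = $40,737.9000
Growing perpetuity: P = D₁ / (r − g) = $40,737.9000 / (0.095 − 0.021) = $550,512.16

$550512.16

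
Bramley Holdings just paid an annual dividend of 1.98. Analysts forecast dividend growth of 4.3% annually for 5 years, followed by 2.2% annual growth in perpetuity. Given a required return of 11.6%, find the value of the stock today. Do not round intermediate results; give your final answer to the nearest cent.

23.47

D_1 = 2.06514
D_2 = 2.15394
D_3 = 2.24656
D_4 = 2.34316
D_5 = 2.44392
Terminal value at year 5: TV = D_5×(1+g_2)/(r−g_2) = 2.49768/0.094 = 26.57111
P_0 = D_1/(1+r)^1 + D_2/(1+r)^2 + D_3/(1+r)^3 + D_4/(1+r)^4 + D_5/(1+r)^5 + TV/(1+r)^5
    = 1.85048 + 1.72944 + 1.61631 + 1.51059 + 1.41178 + 15.34931 = 23.46791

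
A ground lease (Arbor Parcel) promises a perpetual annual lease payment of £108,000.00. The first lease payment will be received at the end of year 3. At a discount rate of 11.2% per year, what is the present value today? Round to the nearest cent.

£779823.21

Value at end of year 2: C / r = £108,000.00 / 0.112 = £964,285.7143
Discount to today: PV = £964,285.7143 / (1 + 0.112)^2 = £964,285.7143 / 1.236544 = £779,823.21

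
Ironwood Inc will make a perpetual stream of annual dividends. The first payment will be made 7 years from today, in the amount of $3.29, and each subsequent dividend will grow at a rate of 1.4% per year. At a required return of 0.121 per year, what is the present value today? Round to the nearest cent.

Value at end of year 6: C₁ / (r − g) = $3.29 / (0.121 − 0.014) = $30.7477
Discount to today: PV = $30.7477 / (1 + 0.121)^6 = $30.7477 / 1.984420 = $15.49

$15.49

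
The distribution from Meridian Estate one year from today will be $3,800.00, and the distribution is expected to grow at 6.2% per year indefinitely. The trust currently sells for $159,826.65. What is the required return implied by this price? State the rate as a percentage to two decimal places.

8.58%

P = D₁/(r − g) ⇒ r = D₁/P + g = $3,800.0000/$159,826.65 + 0.062 = 0.023776 + 0.062 = 0.085776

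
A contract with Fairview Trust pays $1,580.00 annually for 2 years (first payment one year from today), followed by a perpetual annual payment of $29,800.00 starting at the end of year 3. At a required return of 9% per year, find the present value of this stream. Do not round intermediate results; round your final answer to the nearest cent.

PV of 2-year annuity: $1,580.00 × [1 − (1+0.09)^−2] / 0.09 = 2779.39567
Perpetuity value at year 2: $29,800.00 / 0.09 = 331111.11111
PV of perpetuity: 331111.11111 / (1+0.09)^2 = 278689.59777
Total PV = 2779.39567 + 278689.59777 = 281468.99344

$281468.99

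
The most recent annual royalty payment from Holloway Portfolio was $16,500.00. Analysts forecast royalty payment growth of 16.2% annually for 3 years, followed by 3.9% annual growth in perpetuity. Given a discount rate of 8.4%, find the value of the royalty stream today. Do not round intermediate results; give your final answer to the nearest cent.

D_1 = 19173.00000
D_2 = 22279.02600
D_3 = 25888.22821
Terminal value at year 3: TV = D_3×(1+g_2)/(r−g_2) = 26897.86911/0.045 = 597730.42472
P_0 = D_1/(1+r)^1 + D_2/(1+r)^2 + D_3/(1+r)^3 + TV/(1+r)^3
    = 17687.26937 + 18959.96957 + 20324.24782 + 469264.29968 = 526235.78644

$526235.79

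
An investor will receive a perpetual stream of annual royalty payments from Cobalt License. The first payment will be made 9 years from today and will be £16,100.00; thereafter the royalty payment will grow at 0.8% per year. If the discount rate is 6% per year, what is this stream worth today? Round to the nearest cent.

£194256.52

Value at end of year 8: C₁ / (r − g) = £16,100.00 / (0.06 − 0.008) = £309,615.3846
Discount to today: PV = £309,615.3846 / (1 + 0.06)^8 = £309,615.3846 / 1.593848 = £194,256.52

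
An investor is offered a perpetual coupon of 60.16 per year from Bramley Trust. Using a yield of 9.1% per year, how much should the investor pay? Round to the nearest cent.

Level perpetuity: PV = C / r = 60.16 / 0.091 = 661.10

661.10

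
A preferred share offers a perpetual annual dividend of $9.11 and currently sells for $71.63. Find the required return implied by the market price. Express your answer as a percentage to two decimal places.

P = C/r ⇒ r = C/P = $9.11/$71.63 = 0.127181

12.72%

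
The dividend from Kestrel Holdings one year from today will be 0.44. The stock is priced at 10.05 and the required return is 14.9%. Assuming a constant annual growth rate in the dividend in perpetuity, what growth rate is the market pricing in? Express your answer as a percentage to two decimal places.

P = D₁/(r−g) ⇒ g = r − D₁/P = 0.149 − 0.44/10.05 = 0.105219

10.52%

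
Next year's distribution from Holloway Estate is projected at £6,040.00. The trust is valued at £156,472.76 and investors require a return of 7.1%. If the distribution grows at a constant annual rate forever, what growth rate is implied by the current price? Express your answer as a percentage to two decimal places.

3.24%

P = D₁/(r−g) ⇒ g = r − D₁/P = 0.071 − £6,040.00/£156,472.76 = 0.032399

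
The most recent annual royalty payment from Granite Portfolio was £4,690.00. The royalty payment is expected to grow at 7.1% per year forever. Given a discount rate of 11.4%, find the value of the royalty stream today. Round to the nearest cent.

D₁ = D₀ × (1 + g) = £4,690.00 × 1.071 = £5,022.9900
Growing perpetuity: P = D₁ / (r − g) = £5,022.9900 / (0.114 − 0.071) = £116,813.72

£116813.72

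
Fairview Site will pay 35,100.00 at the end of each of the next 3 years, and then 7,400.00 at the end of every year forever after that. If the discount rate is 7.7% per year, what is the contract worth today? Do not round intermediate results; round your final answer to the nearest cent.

PV of 3-year annuity: 35,100.00 × [1 − (1+0.077)^−3] / 0.077 = 90948.00565
Perpetuity value at year 3: 7,400.00 / 0.077 = 96103.89610
PV of perpetuity: 96103.89610 / (1+0.077)^3 = 76929.67269
Total PV = 90948.00565 + 76929.67269 = 167877.67834

167877.68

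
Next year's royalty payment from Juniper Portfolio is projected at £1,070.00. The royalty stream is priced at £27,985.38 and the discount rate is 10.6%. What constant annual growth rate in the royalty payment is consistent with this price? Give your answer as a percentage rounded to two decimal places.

P = D₁/(r−g) ⇒ g = r − D₁/P = 0.106 − £1,070.00/£27,985.38 = 0.067766

6.78%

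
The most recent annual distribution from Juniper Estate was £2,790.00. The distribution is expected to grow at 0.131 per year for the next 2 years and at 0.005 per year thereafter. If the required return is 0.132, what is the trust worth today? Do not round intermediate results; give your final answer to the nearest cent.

D_1 = 3155.49000
D_2 = 3568.85919
Terminal value at year 2: TV = D_2×(1+g_2)/(r−g_2) = 3586.70349/0.127 = 28241.75973
P_0 = D_1/(1+r)^1 + D_2/(1+r)^2 + TV/(1+r)^2
    = 2787.53534 + 2785.07285 + 22039.35601 = 27611.96419

£27611.96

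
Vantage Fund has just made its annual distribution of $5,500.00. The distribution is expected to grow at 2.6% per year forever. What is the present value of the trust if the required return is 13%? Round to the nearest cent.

D₁ = D₀ × (1 + g) = $5,500.00 × 1.026 = $5,643.0000
Growing perpetuity: P = D₁ / (r − g) = $5,643.0000 / (0.13 − 0.026) = $54,259.62

$54259.62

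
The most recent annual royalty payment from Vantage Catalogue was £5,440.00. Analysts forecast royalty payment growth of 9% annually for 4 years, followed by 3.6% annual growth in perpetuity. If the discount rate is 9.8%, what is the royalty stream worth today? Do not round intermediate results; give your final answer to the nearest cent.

D_1 = 5929.60000
D_2 = 6463.26400
D_3 = 7044.95776
D_4 = 7679.00396
Terminal value at year 4: TV = D_4×(1+g_2)/(r−g_2) = 7955.44810/0.062 = 128313.67905
P_0 = D_1/(1+r)^1 + D_2/(1+r)^2 + D_3/(1+r)^3 + D_4/(1+r)^4 + TV/(1+r)^4
    = 5400.36430 + 5361.01738 + 5321.95715 + 5283.18150 + 88280.25865 = 109646.77898

£109646.78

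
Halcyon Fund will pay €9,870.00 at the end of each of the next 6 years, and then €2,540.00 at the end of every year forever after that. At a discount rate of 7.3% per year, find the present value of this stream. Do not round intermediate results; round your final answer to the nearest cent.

€69412.01

PV of 6-year annuity: €9,870.00 × [1 − (1+0.073)^−6] / 0.073 = 46613.18273
Perpetuity value at year 6: €2,540.00 / 0.073 = 34794.52055
PV of perpetuity: 34794.52055 / (1+0.073)^6 = 22798.82813
Total PV = 46613.18273 + 22798.82813 = 69412.01086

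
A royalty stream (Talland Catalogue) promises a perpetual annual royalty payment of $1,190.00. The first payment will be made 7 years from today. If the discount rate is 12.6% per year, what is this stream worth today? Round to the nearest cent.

Value at end of year 6: C / r = $1,190.00 / 0.126 = $9,444.4444
Discount to today: PV = $9,444.4444 / (1 + 0.126)^6 = $9,444.4444 / 2.038123 = $4,633.89

$4633.89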